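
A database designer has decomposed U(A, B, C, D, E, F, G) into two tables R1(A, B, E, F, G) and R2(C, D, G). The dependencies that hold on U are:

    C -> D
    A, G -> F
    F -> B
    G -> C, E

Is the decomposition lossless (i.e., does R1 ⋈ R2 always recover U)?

Common attributes: R1 ∩ R2 = {G}.
Closure of {G}: G → C, E applies, adding C, E; C → D applies, adding D. So (G)⁺ = {C, D, E, G}.
This closure contains every attribute of R2, so R1 ∩ R2 → R2. The join is lossless.

Yes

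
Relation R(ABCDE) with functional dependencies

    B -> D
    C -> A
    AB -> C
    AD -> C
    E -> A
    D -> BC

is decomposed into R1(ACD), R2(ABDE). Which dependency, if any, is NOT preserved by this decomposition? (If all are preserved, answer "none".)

none

B → D lies within R2.
C → A lies within R1.
AB → C: restricted closure across fragments reaches C.
AD → C lies within R1.
E → A lies within R2.
D → BC: restricted closure across fragments reaches BC.
Every dependency is enforceable on the fragments, so the decomposition is dependency-preserving.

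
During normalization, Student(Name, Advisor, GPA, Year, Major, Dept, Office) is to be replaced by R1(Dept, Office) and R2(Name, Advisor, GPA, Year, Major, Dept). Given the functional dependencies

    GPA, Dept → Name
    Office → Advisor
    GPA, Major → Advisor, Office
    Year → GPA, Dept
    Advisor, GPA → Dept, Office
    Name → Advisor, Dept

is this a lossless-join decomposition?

No

Common attributes: R1 ∩ R2 = {Dept}.
No dependency enlarges {Dept}, so (Dept)⁺ = {Dept}.
The closure contains neither all of R1 = {Dept, Office} nor all of R2 = {Name, Advisor, GPA, Year, Major, Dept}, so the common attributes are not a superkey of either fragment. The join is lossy.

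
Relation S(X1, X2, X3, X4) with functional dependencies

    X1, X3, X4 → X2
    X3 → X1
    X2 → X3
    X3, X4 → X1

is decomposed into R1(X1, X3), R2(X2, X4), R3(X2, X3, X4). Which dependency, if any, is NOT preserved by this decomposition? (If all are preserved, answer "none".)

none

X1, X3, X4 → X2: restricted closure across fragments reaches X2.
X3 → X1 lies within R1.
X2 → X3 lies within R3.
X3, X4 → X1: restricted closure across fragments reaches X1.
Every dependency is enforceable on the fragments, so the decomposition is dependency-preserving.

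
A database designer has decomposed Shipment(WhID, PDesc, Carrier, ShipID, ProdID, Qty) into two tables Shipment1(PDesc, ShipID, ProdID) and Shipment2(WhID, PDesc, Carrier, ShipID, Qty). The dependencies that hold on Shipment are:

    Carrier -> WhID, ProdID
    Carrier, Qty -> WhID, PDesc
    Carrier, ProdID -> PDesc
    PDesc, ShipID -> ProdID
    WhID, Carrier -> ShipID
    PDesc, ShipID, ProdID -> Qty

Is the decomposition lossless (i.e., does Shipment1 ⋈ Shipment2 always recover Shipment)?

Yes

Common attributes: Shipment1 ∩ Shipment2 = {PDesc, ShipID}.
Closure of {PDesc, ShipID}: PDesc, ShipID → ProdID applies, adding ProdID; PDesc, ShipID, ProdID → Qty applies, adding Qty. So (PDesc, ShipID)⁺ = {PDesc, ShipID, ProdID, Qty}.
This closure contains every attribute of Shipment1, so Shipment1 ∩ Shipment2 → Shipment1. The join is lossless.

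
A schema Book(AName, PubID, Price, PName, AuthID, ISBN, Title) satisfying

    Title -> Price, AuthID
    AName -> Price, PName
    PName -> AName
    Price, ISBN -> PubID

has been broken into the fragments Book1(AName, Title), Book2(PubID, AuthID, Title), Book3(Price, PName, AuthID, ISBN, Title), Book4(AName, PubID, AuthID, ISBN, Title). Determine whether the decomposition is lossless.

No

Chase test. Columns are AName, PubID, Price, PName, AuthID, ISBN, Title; row i has aⱼ where attribute j ∈ Booki, else bᵢⱼ.
Initial tableau (one row per fragment):
  row 1: a1 b12 b13 b14 b15 b16 a7
  row 2: b21 a2 b23 b24 a5 b26 a7
  row 3: b31 b32 a3 a4 a5 a6 a7
  row 4: a1 a2 b43 b44 a5 a6 a7
Rows 1 and 2 agree on Title; apply Title→Price, AuthID and equate their Price, AuthID entries.
Rows 1 and 3 agree on Title; apply Title→Price, AuthID and equate their Price, AuthID entries.
Rows 1 and 4 agree on Title; apply Title→Price, AuthID and equate their Price, AuthID entries.
Rows 1 and 4 agree on AName; apply AName→Price, PName and equate their Price, PName entries.
Rows 3 and 4 agree on Price, ISBN; apply Price, ISBN→PubID and equate their PubID entries.
No row becomes fully distinguished — the join is lossy.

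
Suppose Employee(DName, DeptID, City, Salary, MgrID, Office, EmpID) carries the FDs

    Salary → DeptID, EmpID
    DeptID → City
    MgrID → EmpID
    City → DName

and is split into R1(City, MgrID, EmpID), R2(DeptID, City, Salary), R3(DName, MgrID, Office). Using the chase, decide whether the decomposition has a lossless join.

No

Chase test. Columns are DName, DeptID, City, Salary, MgrID, Office, EmpID; row i has aⱼ where attribute j ∈ Ri, else bᵢⱼ.
Initial tableau (one row per fragment):
  row 1: b11 b12 a3 b14 a5 b16 a7
  row 2: b21 a2 a3 a4 b25 b26 b27
  row 3: a1 b32 b33 b34 a5 a6 b37
Rows 1 and 3 agree on MgrID; apply MgrID→EmpID and equate their EmpID entries.
Rows 1 and 2 agree on City; apply City→DName and equate their DName entries.
No row becomes fully distinguished — the join is lossy.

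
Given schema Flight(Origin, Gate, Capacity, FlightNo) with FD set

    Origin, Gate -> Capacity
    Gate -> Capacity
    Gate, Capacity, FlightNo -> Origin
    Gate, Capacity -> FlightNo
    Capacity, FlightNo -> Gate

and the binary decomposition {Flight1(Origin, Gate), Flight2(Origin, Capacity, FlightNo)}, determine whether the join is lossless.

Common attributes: Flight1 ∩ Flight2 = {Origin}.
No dependency enlarges {Origin}, so (Origin)⁺ = {Origin}.
The closure contains neither all of Flight1 = {Origin, Gate} nor all of Flight2 = {Origin, Capacity, FlightNo}, so the common attributes are not a superkey of either fragment. The join is lossy.

No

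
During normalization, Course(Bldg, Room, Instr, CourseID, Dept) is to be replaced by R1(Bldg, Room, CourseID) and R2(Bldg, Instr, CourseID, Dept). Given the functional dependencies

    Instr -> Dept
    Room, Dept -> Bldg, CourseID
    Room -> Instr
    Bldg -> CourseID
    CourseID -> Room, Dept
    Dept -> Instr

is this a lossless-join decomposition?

Common attributes: R1 ∩ R2 = {Bldg, CourseID}.
Closure of {Bldg, CourseID}: CourseID → Room, Dept applies, adding Room, Dept; Dept → Instr applies, adding Instr. So (Bldg, CourseID)⁺ = {Bldg, Room, Instr, CourseID, Dept}.
This closure contains every attribute of R1, so R1 ∩ R2 → R1. The join is lossless.

Yes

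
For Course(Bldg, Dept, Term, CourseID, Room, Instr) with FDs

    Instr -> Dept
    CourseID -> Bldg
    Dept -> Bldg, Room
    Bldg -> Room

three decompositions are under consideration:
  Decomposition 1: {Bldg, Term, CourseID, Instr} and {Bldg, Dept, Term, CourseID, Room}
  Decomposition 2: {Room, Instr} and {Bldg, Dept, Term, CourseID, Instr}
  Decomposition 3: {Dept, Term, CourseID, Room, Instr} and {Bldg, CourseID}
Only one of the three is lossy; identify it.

Decomposition 1: common = {Bldg, Term, CourseID}, closure = {Bldg, Term, CourseID, Room} → lossy.
Decomposition 2: common = {Instr}, closure = {Bldg, Dept, Room, Instr} → lossless.
Decomposition 3: common = {CourseID}, closure = {Bldg, CourseID, Room} → lossless.

Decomposition 1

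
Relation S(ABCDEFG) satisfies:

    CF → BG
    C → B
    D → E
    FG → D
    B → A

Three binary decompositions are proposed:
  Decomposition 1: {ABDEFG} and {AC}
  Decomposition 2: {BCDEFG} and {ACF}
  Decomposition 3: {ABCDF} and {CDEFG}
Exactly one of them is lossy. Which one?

Decomposition 1: common = {A}, closure = {A} → lossy.
Decomposition 2: common = {CF}, closure = {ABCDEFG} → lossless.
Decomposition 3: common = {CDF}, closure = {ABCDEFG} → lossless.

Decomposition 1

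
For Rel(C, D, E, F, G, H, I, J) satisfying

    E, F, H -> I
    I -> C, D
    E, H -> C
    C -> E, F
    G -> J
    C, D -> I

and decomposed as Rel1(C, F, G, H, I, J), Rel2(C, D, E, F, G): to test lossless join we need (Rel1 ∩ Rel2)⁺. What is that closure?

C, E, F, G, J

Rel1 ∩ Rel2 = {C, F, G}.
C → E, F applies, adding E
G → J applies, adding J
Closure: {C, E, F, G, J}.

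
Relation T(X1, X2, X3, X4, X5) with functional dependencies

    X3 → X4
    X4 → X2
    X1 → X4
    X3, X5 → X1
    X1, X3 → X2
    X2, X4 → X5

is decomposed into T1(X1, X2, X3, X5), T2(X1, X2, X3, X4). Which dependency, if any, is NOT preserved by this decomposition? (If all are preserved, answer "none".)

X2, X4 → X5

Check X2, X4 → X5: no single fragment contains all of {X2, X4, X5}, and the restricted closure of {X2, X4} across the fragments never reaches {X5}.
X3 → X4 is preserved.
X4 → X2 is preserved.
X1 → X4 is preserved.
X3, X5 → X1 is preserved.
X1, X3 → X2 is preserved.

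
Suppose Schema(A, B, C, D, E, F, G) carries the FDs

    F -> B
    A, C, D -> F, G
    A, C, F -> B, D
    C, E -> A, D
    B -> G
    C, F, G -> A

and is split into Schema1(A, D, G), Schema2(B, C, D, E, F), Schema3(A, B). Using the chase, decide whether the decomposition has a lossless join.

Chase test. Columns are A, B, C, D, E, F, G; row i has aⱼ where attribute j ∈ Schemai, else bᵢⱼ.
Initial tableau (one row per fragment):
  row 1: a1 b12 b13 a4 b15 b16 a7
  row 2: b21 a2 a3 a4 a5 a6 b27
  row 3: a1 a2 b33 b34 b35 b36 b37
Rows 2 and 3 agree on B; apply B→G and equate their G entries.
No row becomes fully distinguished — the join is lossy.

No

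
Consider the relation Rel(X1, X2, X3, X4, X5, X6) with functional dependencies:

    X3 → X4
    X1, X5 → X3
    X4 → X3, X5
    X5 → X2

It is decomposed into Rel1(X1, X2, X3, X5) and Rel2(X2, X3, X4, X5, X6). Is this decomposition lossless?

No

Common attributes: Rel1 ∩ Rel2 = {X2, X3, X5}.
Closure of {X2, X3, X5}: X3 → X4 applies, adding X4. So (X2, X3, X5)⁺ = {X2, X3, X4, X5}.
The closure contains neither all of Rel1 = {X1, X2, X3, X5} nor all of Rel2 = {X2, X3, X4, X5, X6}, so the common attributes are not a superkey of either fragment. The join is lossy.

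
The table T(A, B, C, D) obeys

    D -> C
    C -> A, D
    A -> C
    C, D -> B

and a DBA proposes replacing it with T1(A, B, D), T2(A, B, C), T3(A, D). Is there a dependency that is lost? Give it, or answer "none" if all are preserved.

none

D → C: restricted closure across fragments reaches C.
C → A, D: restricted closure across fragments reaches A, D.
A → C lies within T2.
C, D → B: restricted closure across fragments reaches B.
Every dependency is enforceable on the fragments, so the decomposition is dependency-preserving.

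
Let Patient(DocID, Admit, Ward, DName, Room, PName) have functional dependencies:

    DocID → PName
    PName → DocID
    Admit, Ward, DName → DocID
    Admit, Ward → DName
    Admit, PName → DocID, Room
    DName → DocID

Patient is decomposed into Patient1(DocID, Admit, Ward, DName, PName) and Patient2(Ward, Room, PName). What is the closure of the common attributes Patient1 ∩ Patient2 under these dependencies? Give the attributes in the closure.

Patient1 ∩ Patient2 = {Ward, PName}.
PName → DocID applies, adding DocID
Closure: {DocID, Ward, PName}.

DocID, Ward, PName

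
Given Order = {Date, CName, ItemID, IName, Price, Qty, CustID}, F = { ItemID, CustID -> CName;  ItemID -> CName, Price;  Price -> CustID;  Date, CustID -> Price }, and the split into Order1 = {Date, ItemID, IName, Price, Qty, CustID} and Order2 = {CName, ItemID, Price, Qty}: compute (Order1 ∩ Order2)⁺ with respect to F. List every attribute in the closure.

Order1 ∩ Order2 = {ItemID, Price, Qty}.
ItemID → CName, Price applies, adding CName
Price → CustID applies, adding CustID
Closure: {CName, ItemID, Price, Qty, CustID}.

CName, ItemID, Price, Qty, CustID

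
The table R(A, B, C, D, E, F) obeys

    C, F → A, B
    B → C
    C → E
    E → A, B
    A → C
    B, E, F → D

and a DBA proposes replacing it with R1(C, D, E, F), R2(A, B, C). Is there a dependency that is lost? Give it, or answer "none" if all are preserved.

C, F → A, B: restricted closure across fragments reaches A, B.
B → C lies within R2.
C → E lies within R1.
E → A, B: restricted closure across fragments reaches A, B.
A → C lies within R2.
B, E, F → D: restricted closure across fragments reaches D.
Every dependency is enforceable on the fragments, so the decomposition is dependency-preserving.

none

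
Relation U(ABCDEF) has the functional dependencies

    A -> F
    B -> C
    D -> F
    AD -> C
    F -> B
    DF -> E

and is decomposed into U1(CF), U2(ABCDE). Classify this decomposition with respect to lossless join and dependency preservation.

Lossless test: (C)⁺ = {C}, which is a superkey of neither fragment — lossy.
Dependency preservation: the restricted closure of {A} across the fragments never reaches {F}, so A → F cannot be enforced without a join — not preserved.

lossy and not dependency-preserving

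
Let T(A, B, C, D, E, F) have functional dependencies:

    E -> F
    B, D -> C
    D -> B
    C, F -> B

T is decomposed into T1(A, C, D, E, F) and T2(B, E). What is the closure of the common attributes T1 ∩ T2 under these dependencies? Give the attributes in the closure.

T1 ∩ T2 = {E}.
E → F applies, adding F
Closure: {E, F}.

E, F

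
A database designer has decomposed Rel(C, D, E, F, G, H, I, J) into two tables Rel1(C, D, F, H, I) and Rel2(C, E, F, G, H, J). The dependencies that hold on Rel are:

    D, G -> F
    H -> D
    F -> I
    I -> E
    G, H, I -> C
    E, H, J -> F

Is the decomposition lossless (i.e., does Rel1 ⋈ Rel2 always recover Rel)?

Common attributes: Rel1 ∩ Rel2 = {C, F, H}.
Closure of {C, F, H}: H → D applies, adding D; F → I applies, adding I; I → E applies, adding E. So (C, F, H)⁺ = {C, D, E, F, H, I}.
This closure contains every attribute of Rel1, so Rel1 ∩ Rel2 → Rel1. The join is lossless.

Yes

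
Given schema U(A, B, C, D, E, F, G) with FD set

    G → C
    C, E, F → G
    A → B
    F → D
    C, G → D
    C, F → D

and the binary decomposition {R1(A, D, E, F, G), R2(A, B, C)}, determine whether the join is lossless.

No

Common attributes: R1 ∩ R2 = {A}.
Closure of {A}: A → B applies, adding B. So (A)⁺ = {A, B}.
The closure contains neither all of R1 = {A, D, E, F, G} nor all of R2 = {A, B, C}, so the common attributes are not a superkey of either fragment. The join is lossy.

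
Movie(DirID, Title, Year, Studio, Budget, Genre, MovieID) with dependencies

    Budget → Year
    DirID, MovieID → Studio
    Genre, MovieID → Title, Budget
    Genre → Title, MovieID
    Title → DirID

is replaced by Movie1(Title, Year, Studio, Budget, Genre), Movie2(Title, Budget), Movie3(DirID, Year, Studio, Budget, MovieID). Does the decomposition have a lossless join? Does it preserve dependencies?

lossy and not dependency-preserving

Lossless test (chase): Rows 1 and 2 agree on Budget; apply Budget→Year and equate their Year entries. Rows 1 and 2 agree on Title; apply Title→DirID and equate their DirID entries. No row becomes fully distinguished — the join is lossy.
Dependency preservation: the restricted closure of {Genre} across the fragments never reaches {Title, MovieID}, so Genre → Title, MovieID cannot be enforced without a join — not preserved.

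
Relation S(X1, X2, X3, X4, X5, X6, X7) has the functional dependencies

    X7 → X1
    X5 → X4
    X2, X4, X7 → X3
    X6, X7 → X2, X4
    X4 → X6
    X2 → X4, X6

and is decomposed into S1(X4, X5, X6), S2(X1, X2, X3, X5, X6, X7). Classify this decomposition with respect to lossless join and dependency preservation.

lossless but not dependency-preserving

Lossless test: (X5, X6)⁺ = {X4, X5, X6}, which contains all of one fragment — lossless.
Dependency preservation: the restricted closure of {X6, X7} across the fragments never reaches {X2, X4}, so X6, X7 → X2, X4 cannot be enforced without a join — not preserved.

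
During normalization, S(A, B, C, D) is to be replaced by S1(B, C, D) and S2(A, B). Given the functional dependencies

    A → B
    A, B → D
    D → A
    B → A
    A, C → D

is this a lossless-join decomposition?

Common attributes: S1 ∩ S2 = {B}.
Closure of {B}: B → A applies, adding A; A, B → D applies, adding D. So (B)⁺ = {A, B, D}.
This closure contains every attribute of S2, so S1 ∩ S2 → S2. The join is lossless.

Yes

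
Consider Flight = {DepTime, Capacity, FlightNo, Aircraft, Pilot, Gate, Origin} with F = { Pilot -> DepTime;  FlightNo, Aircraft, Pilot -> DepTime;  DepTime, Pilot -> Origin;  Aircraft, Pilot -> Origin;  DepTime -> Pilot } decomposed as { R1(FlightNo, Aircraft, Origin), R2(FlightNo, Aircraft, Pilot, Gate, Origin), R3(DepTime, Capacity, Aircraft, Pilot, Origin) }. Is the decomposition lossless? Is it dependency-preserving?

Lossless test (chase): Rows 2 and 3 agree on Pilot; apply Pilot→DepTime and equate their DepTime entries. No row becomes fully distinguished — the join is lossy.
Dependency preservation: FlightNo, Aircraft, Pilot → DepTime is not contained in any single fragment, but the restricted closure of its left-hand side across the fragments still reaches the right-hand side; the remaining FDs each lie inside some fragment. All dependencies are preserved.

lossy but dependency-preserving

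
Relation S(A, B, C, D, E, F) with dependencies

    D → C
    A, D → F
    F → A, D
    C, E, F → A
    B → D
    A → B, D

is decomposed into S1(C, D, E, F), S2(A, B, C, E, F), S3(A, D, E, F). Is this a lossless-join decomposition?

Chase test. Columns are A, B, C, D, E, F; row i has aⱼ where attribute j ∈ Si, else bᵢⱼ.
Initial tableau (one row per fragment):
  row 1: b11 b12 a3 a4 a5 a6
  row 2: a1 a2 a3 b24 a5 a6
  row 3: a1 b32 b33 a4 a5 a6
Rows 1 and 3 agree on D; apply D→C and equate their C entries.
Rows 1 and 2 agree on F; apply F→A, D and equate their A, D entries.
Rows 1 and 2 agree on A; apply A→B, D and equate their B, D entries.
Rows 1 and 3 agree on A; apply A→B, D and equate their B, D entries.
Row 1 is now all distinguished symbols — the join is lossless.

Yes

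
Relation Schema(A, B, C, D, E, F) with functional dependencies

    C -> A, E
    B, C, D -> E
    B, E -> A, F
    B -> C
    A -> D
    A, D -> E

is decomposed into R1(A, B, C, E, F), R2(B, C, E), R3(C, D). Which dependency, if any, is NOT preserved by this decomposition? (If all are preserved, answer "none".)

A -> D

Check A → D: no single fragment contains all of {A, D}, and the restricted closure of {A} across the fragments never reaches {D}.
C → A, E is preserved.
B, C, D → E is preserved.
B, E → A, F is preserved.
B → C is preserved.
A, D → E is preserved.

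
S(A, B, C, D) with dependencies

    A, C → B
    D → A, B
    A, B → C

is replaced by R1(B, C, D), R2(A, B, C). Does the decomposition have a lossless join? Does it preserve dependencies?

lossy and not dependency-preserving

Lossless test: (B, C)⁺ = {B, C}, which is a superkey of neither fragment — lossy.
Dependency preservation: the restricted closure of {D} across the fragments never reaches {A, B}, so D → A, B cannot be enforced without a join — not preserved.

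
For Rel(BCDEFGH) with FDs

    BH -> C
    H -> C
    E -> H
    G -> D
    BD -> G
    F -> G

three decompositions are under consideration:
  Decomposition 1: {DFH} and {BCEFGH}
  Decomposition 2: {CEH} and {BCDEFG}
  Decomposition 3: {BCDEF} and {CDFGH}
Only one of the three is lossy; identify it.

Decomposition 3

Decomposition 1: common = {FH}, closure = {CDFGH} → lossless.
Decomposition 2: common = {CE}, closure = {CEH} → lossless.
Decomposition 3: common = {CDF}, closure = {CDFG} → lossy.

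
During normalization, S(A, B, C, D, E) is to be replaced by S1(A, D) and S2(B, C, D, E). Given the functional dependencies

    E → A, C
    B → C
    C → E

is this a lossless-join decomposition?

No

Common attributes: S1 ∩ S2 = {D}.
No dependency enlarges {D}, so (D)⁺ = {D}.
The closure contains neither all of S1 = {A, D} nor all of S2 = {B, C, D, E}, so the common attributes are not a superkey of either fragment. The join is lossy.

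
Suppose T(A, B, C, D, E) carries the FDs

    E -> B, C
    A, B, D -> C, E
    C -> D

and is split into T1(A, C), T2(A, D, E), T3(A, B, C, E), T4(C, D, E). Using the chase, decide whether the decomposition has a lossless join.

Yes

Chase test. Columns are A, B, C, D, E; row i has aⱼ where attribute j ∈ Ti, else bᵢⱼ.
Initial tableau (one row per fragment):
  row 1: a1 b12 a3 b14 b15
  row 2: a1 b22 b23 a4 a5
  row 3: a1 a2 a3 b34 a5
  row 4: b41 b42 a3 a4 a5
Rows 2 and 3 agree on E; apply E→B, C and equate their B, C entries.
Rows 2 and 4 agree on E; apply E→B, C and equate their B, C entries.
Rows 1 and 2 agree on C; apply C→D and equate their D entries.
Rows 1 and 3 agree on C; apply C→D and equate their D entries.
Row 2 is now all distinguished symbols — the join is lossless.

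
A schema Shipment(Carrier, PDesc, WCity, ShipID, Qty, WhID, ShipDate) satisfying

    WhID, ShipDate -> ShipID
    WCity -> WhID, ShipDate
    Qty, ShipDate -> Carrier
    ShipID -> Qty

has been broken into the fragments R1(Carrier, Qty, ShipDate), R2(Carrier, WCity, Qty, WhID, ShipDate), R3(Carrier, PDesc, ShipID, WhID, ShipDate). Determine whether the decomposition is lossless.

No

Chase test. Columns are Carrier, PDesc, WCity, ShipID, Qty, WhID, ShipDate; row i has aⱼ where attribute j ∈ Ri, else bᵢⱼ.
Initial tableau (one row per fragment):
  row 1: a1 b12 b13 b14 a5 b16 a7
  row 2: a1 b22 a3 b24 a5 a6 a7
  row 3: a1 a2 b33 a4 b35 a6 a7
Rows 2 and 3 agree on WhID, ShipDate; apply WhID, ShipDate→ShipID and equate their ShipID entries.
Rows 2 and 3 agree on ShipID; apply ShipID→Qty and equate their Qty entries.
No row becomes fully distinguished — the join is lossy.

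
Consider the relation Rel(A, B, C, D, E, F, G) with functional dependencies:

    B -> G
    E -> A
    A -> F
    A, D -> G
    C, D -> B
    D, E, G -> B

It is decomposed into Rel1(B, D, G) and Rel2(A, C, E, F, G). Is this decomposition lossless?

Common attributes: Rel1 ∩ Rel2 = {G}.
No dependency enlarges {G}, so (G)⁺ = {G}.
The closure contains neither all of Rel1 = {B, D, G} nor all of Rel2 = {A, C, E, F, G}, so the common attributes are not a superkey of either fragment. The join is lossy.

No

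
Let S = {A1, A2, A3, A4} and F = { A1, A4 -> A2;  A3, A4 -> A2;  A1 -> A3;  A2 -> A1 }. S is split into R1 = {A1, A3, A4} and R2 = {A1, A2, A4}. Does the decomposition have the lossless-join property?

Common attributes: R1 ∩ R2 = {A1, A4}.
Closure of {A1, A4}: A1, A4 → A2 applies, adding A2; A1 → A3 applies, adding A3. So (A1, A4)⁺ = {A1, A2, A3, A4}.
This closure contains every attribute of R1, so R1 ∩ R2 → R1. The join is lossless.

Yes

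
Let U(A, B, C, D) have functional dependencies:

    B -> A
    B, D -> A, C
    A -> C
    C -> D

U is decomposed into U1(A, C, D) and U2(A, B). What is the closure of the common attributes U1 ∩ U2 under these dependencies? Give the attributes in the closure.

U1 ∩ U2 = {A}.
A → C applies, adding C
C → D applies, adding D
Closure: {A, C, D}.

A, C, D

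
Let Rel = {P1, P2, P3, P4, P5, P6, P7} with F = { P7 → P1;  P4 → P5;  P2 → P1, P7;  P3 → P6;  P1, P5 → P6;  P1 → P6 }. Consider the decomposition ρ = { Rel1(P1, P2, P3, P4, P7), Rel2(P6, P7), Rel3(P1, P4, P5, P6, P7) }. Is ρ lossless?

Chase test. Columns are P1, P2, P3, P4, P5, P6, P7; row i has aⱼ where attribute j ∈ Reli, else bᵢⱼ.
Initial tableau (one row per fragment):
  row 1: a1 a2 a3 a4 b15 b16 a7
  row 2: b21 b22 b23 b24 b25 a6 a7
  row 3: a1 b32 b33 a4 a5 a6 a7
Rows 1 and 2 agree on P7; apply P7→P1 and equate their P1 entries.
Rows 1 and 3 agree on P4; apply P4→P5 and equate their P5 entries.
Rows 1 and 3 agree on P1, P5; apply P1, P5→P6 and equate their P6 entries.
Row 1 is now all distinguished symbols — the join is lossless.

Yes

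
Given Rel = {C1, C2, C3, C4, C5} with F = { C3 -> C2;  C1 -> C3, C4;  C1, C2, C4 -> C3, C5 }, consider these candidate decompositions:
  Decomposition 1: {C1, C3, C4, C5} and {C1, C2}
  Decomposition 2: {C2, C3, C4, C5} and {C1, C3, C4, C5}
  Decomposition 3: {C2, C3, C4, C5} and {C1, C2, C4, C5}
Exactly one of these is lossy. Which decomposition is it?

Decomposition 3

Decomposition 1: common = {C1}, closure = {C1, C2, C3, C4, C5} → lossless.
Decomposition 2: common = {C3, C4, C5}, closure = {C2, C3, C4, C5} → lossless.
Decomposition 3: common = {C2, C4, C5}, closure = {C2, C4, C5} → lossy.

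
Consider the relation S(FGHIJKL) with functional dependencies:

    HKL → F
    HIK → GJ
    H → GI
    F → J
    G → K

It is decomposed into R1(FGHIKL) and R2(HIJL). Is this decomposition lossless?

Yes

Common attributes: R1 ∩ R2 = {HIL}.
Closure of {HIL}: H → GI applies, adding G; G → K applies, adding K; HKL → F applies, adding F; HIK → GJ applies, adding J. So (HIL)⁺ = {FGHIJKL}.
This closure contains every attribute of R1, so R1 ∩ R2 → R1. The join is lossless.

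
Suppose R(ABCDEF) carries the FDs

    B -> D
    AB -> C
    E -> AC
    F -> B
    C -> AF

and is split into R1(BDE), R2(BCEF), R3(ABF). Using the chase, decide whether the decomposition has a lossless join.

Chase test. Columns are ABCDEF; row i has aⱼ where attribute j ∈ Ri, else bᵢⱼ.
Initial tableau (one row per fragment):
  row 1: b11 a2 b13 a4 a5 b16
  row 2: b21 a2 a3 b24 a5 a6
  row 3: a1 a2 b33 b34 b35 a6
Rows 1 and 2 agree on B; apply B→D and equate their D entries.
Rows 1 and 3 agree on B; apply B→D and equate their D entries.
Rows 1 and 2 agree on E; apply E→AC and equate their AC entries.
Rows 1 and 2 agree on C; apply C→AF and equate their AF entries.
No row becomes fully distinguished — the join is lossy.

No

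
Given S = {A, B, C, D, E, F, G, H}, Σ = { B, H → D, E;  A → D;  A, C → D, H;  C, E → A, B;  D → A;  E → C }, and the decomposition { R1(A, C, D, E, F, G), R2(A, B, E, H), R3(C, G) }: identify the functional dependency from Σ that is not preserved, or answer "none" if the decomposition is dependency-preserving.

Check A, C → D, H: no single fragment contains all of {A, C, D, H}, and the restricted closure of {A, C} across the fragments never reaches {D, H}.
B, H → D, E is preserved.
A → D is preserved.
C, E → A, B is preserved.
D → A is preserved.
E → C is preserved.

A, C → D, H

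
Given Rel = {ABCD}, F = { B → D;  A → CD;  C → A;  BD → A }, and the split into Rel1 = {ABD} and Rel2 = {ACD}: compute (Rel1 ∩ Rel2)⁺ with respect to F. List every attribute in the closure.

Rel1 ∩ Rel2 = {AD}.
A → CD applies, adding C
Closure: {ACD}.

ACD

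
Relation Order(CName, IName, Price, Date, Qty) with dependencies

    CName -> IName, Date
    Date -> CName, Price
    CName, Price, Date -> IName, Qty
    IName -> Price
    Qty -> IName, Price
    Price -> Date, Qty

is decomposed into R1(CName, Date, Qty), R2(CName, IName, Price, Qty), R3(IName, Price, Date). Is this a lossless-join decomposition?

Chase test. Columns are CName, IName, Price, Date, Qty; row i has aⱼ where attribute j ∈ Ri, else bᵢⱼ.
Initial tableau (one row per fragment):
  row 1: a1 b12 b13 a4 a5
  row 2: a1 a2 a3 b24 a5
  row 3: b31 a2 a3 a4 b35
Rows 1 and 2 agree on CName; apply CName→IName, Date and equate their IName, Date entries.
Rows 1 and 2 agree on Date; apply Date→CName, Price and equate their CName, Price entries.
Rows 1 and 3 agree on Date; apply Date→CName, Price and equate their CName, Price entries.
Rows 1 and 3 agree on CName, Price, Date; apply CName, Price, Date→IName, Qty and equate their IName, Qty entries.
Row 1 is now all distinguished symbols — the join is lossless.

Yes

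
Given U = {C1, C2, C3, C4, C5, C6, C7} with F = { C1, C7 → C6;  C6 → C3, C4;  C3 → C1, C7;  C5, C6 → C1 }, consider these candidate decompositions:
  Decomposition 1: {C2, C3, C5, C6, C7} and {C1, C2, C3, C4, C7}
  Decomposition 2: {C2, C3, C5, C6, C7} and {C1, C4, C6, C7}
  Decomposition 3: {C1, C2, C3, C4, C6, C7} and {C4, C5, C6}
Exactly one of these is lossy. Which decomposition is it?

Decomposition 3

Decomposition 1: common = {C2, C3, C7}, closure = {C1, C2, C3, C4, C6, C7} → lossless.
Decomposition 2: common = {C6, C7}, closure = {C1, C3, C4, C6, C7} → lossless.
Decomposition 3: common = {C4, C6}, closure = {C1, C3, C4, C6, C7} → lossy.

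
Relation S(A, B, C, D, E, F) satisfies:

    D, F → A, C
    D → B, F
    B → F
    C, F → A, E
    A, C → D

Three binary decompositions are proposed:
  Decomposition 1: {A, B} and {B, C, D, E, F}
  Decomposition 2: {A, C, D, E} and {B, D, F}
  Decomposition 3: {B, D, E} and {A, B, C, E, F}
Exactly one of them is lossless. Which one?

Decomposition 2

Decomposition 1: common = {B}, closure = {B, F} → lossy.
Decomposition 2: common = {D}, closure = {A, B, C, D, E, F} → lossless.
Decomposition 3: common = {B, E}, closure = {B, E, F} → lossy.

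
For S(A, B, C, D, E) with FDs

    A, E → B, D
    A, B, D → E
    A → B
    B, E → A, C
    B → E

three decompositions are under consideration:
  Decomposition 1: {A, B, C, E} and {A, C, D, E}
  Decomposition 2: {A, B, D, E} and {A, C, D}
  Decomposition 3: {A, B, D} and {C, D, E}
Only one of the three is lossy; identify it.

Decomposition 3

Decomposition 1: common = {A, C, E}, closure = {A, B, C, D, E} → lossless.
Decomposition 2: common = {A, D}, closure = {A, B, C, D, E} → lossless.
Decomposition 3: common = {D}, closure = {D} → lossy.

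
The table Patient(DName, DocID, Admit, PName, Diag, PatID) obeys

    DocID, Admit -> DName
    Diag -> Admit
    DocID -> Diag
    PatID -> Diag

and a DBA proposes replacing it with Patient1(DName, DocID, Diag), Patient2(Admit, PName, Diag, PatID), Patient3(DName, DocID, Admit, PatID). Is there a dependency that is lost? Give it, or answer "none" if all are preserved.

none

DocID, Admit → DName lies within Patient3.
Diag → Admit lies within Patient2.
DocID → Diag lies within Patient1.
PatID → Diag lies within Patient2.
Every dependency is enforceable on the fragments, so the decomposition is dependency-preserving.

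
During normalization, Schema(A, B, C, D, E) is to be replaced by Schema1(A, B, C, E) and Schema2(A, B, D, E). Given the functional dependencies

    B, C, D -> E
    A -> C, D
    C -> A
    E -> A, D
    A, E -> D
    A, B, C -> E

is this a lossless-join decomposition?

Yes

Common attributes: Schema1 ∩ Schema2 = {A, B, E}.
Closure of {A, B, E}: A → C, D applies, adding C, D. So (A, B, E)⁺ = {A, B, C, D, E}.
This closure contains every attribute of Schema1, so Schema1 ∩ Schema2 → Schema1. The join is lossless.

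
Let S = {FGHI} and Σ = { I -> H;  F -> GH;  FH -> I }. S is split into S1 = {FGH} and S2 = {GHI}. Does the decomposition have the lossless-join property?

No

Common attributes: S1 ∩ S2 = {GH}.
No dependency enlarges {GH}, so (GH)⁺ = {GH}.
The closure contains neither all of S1 = {FGH} nor all of S2 = {GHI}, so the common attributes are not a superkey of either fragment. The join is lossy.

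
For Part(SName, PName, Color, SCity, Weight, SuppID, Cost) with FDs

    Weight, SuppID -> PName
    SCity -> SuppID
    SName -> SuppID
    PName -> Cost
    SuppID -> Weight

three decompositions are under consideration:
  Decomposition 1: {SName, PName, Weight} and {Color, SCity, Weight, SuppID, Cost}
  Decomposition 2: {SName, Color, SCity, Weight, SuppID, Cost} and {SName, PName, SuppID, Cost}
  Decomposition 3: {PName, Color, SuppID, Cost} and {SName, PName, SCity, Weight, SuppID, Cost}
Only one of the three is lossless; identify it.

Decomposition 2

Decomposition 1: common = {Weight}, closure = {Weight} → lossy.
Decomposition 2: common = {SName, SuppID, Cost}, closure = {SName, PName, Weight, SuppID, Cost} → lossless.
Decomposition 3: common = {PName, SuppID, Cost}, closure = {PName, Weight, SuppID, Cost} → lossy.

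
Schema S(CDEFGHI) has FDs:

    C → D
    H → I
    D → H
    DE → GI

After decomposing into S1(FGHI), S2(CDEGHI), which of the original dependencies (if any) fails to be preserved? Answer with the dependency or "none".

C → D lies within S2.
H → I lies within S1.
D → H lies within S2.
DE → GI lies within S2.
Every dependency is enforceable on the fragments, so the decomposition is dependency-preserving.

none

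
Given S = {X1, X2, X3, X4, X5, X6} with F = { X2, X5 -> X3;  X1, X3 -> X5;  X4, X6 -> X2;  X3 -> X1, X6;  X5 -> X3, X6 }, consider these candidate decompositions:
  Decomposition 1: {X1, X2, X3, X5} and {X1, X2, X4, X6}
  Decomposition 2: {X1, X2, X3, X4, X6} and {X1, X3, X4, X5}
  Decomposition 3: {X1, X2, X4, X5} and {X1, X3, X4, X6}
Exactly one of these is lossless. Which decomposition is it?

Decomposition 2

Decomposition 1: common = {X1, X2}, closure = {X1, X2} → lossy.
Decomposition 2: common = {X1, X3, X4}, closure = {X1, X2, X3, X4, X5, X6} → lossless.
Decomposition 3: common = {X1, X4}, closure = {X1, X4} → lossy.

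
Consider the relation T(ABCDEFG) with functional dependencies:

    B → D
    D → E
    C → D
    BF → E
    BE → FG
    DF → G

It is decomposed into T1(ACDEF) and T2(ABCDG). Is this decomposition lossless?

Common attributes: T1 ∩ T2 = {ACD}.
Closure of {ACD}: D → E applies, adding E. So (ACD)⁺ = {ACDE}.
The closure contains neither all of T1 = {ACDEF} nor all of T2 = {ABCDG}, so the common attributes are not a superkey of either fragment. The join is lossy.

No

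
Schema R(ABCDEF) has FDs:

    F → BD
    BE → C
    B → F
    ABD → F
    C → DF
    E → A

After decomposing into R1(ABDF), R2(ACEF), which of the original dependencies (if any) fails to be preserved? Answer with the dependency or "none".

F → BD lies within R1.
BE → C: restricted closure across fragments reaches C.
B → F lies within R1.
ABD → F lies within R1.
C → DF: restricted closure across fragments reaches DF.
E → A lies within R2.
Every dependency is enforceable on the fragments, so the decomposition is dependency-preserving.

none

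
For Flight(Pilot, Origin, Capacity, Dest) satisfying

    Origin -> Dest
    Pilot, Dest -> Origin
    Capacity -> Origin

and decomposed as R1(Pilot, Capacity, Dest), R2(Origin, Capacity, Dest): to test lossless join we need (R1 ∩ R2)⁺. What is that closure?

Origin, Capacity, Dest

R1 ∩ R2 = {Capacity, Dest}.
Capacity → Origin applies, adding Origin
Closure: {Origin, Capacity, Dest}.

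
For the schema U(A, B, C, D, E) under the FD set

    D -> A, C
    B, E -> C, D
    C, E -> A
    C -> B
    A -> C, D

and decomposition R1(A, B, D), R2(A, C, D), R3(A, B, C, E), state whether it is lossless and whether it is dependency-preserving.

lossless and dependency-preserving

Lossless test (chase): Rows 1 and 2 agree on D; apply D→A, C and equate their A, C entries. Rows 1 and 2 agree on C; apply C→B and equate their B entries. Rows 1 and 3 agree on A; apply A→C, D and equate their C, D entries. Row 3 is now all distinguished symbols — the join is lossless.
Dependency preservation: B, E → C, D is not contained in any single fragment, but the restricted closure of its left-hand side across the fragments still reaches the right-hand side; the remaining FDs each lie inside some fragment. All dependencies are preserved.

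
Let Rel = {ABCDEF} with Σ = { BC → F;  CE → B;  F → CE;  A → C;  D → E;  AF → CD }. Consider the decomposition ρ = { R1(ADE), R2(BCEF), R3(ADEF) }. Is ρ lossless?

Yes

Chase test. Columns are ABCDEF; row i has aⱼ where attribute j ∈ Ri, else bᵢⱼ.
Initial tableau (one row per fragment):
  row 1: a1 b12 b13 a4 a5 b16
  row 2: b21 a2 a3 b24 a5 a6
  row 3: a1 b32 b33 a4 a5 a6
Rows 2 and 3 agree on F; apply F→CE and equate their CE entries.
Rows 1 and 3 agree on A; apply A→C and equate their C entries.
Rows 1 and 2 agree on CE; apply CE→B and equate their B entries.
Rows 1 and 3 agree on CE; apply CE→B and equate their B entries.
Rows 1 and 2 agree on BC; apply BC→F and equate their F entries.
Row 1 is now all distinguished symbols — the join is lossless.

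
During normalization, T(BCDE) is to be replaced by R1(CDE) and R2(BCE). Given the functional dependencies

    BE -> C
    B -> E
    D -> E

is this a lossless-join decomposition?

Common attributes: R1 ∩ R2 = {CE}.
No dependency enlarges {CE}, so (CE)⁺ = {CE}.
The closure contains neither all of R1 = {CDE} nor all of R2 = {BCE}, so the common attributes are not a superkey of either fragment. The join is lossy.

No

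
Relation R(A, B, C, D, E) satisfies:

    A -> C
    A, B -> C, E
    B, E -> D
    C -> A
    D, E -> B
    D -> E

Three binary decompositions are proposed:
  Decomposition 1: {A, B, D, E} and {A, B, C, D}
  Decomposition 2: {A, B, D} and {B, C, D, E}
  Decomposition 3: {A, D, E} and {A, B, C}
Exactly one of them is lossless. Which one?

Decomposition 1: common = {A, B, D}, closure = {A, B, C, D, E} → lossless.
Decomposition 2: common = {B, D}, closure = {B, D, E} → lossy.
Decomposition 3: common = {A}, closure = {A, C} → lossy.

Decomposition 1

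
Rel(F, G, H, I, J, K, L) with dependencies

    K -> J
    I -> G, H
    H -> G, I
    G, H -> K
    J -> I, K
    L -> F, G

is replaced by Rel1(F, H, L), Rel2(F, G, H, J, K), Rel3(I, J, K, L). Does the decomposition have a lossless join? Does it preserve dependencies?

lossless but not dependency-preserving

Lossless test (chase): Rows 1 and 2 agree on H; apply H→G, I and equate their G, I entries. Rows 1 and 2 agree on G, H; apply G, H→K and equate their K entries. Rows 2 and 3 agree on J; apply J→I, K and equate their I, K entries. Rows 1 and 3 agree on L; apply L→F, G and equate their F, G entries. Rows 1 and 2 agree on K; apply K→J and equate their J entries. Rows 1 and 3 agree on I; apply I→G, H and equate their G, H entries. Row 1 is now all distinguished symbols — the join is lossless.
Dependency preservation: the restricted closure of {L} across the fragments never reaches {F, G}, so L → F, G cannot be enforced without a join — not preserved.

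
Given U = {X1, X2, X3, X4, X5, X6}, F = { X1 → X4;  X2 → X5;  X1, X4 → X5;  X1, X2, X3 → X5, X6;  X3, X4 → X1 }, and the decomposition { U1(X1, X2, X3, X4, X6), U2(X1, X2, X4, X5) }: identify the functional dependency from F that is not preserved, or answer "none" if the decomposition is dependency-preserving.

X1 → X4 lies within U1.
X2 → X5 lies within U2.
X1, X4 → X5 lies within U2.
X1, X2, X3 → X5, X6: restricted closure across fragments reaches X5, X6.
X3, X4 → X1 lies within U1.
Every dependency is enforceable on the fragments, so the decomposition is dependency-preserving.

none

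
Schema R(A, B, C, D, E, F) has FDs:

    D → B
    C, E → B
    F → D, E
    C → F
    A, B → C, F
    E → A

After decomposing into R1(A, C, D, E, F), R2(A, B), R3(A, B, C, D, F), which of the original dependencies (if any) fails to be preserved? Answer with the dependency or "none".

D → B lies within R3.
C, E → B: restricted closure across fragments reaches B.
F → D, E lies within R1.
C → F lies within R1.
A, B → C, F lies within R3.
E → A lies within R1.
Every dependency is enforceable on the fragments, so the decomposition is dependency-preserving.

none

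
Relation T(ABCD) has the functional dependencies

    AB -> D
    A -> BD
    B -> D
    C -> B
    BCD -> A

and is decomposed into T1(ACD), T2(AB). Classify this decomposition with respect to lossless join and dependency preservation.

lossless but not dependency-preserving

Lossless test: (A)⁺ = {ABD}, which contains all of one fragment — lossless.
Dependency preservation: the restricted closure of {B} across the fragments never reaches {D}, so B → D cannot be enforced without a join — not preserved.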